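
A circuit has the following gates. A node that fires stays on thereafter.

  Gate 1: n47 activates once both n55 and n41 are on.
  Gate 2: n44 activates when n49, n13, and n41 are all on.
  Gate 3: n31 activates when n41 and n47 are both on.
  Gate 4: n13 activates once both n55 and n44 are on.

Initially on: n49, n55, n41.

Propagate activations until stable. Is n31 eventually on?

Gate 1: n55 and n41 on → n47 on.
n41 and n47 are on, so n31 activates (Gate 3).

Yes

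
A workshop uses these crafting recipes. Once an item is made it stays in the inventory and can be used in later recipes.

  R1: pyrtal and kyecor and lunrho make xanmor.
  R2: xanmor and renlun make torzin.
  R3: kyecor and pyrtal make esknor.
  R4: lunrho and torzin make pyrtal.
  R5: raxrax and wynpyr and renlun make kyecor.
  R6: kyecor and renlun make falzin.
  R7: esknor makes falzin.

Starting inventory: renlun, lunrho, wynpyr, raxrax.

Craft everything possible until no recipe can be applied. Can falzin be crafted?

Yes

raxrax and wynpyr and renlun → kyecor (R5).
kyecor and renlun → falzin (R6).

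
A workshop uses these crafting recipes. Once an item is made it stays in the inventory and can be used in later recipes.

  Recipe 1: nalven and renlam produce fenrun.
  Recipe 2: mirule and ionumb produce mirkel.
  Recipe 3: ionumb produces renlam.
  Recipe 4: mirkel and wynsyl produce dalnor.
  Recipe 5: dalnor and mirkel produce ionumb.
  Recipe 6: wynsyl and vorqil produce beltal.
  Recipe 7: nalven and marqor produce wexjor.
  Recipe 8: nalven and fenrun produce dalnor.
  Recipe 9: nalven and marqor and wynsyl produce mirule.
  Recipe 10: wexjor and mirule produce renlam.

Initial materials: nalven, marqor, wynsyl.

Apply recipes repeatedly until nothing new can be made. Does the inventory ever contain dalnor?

Yes

nalven and marqor and wynsyl → mirule (Recipe 9).
nalven and marqor → wexjor (Recipe 7).
wexjor and mirule → renlam (Recipe 10).
Using Recipe 1, nalven and renlam make fenrun.
Using Recipe 8, nalven and fenrun make dalnor.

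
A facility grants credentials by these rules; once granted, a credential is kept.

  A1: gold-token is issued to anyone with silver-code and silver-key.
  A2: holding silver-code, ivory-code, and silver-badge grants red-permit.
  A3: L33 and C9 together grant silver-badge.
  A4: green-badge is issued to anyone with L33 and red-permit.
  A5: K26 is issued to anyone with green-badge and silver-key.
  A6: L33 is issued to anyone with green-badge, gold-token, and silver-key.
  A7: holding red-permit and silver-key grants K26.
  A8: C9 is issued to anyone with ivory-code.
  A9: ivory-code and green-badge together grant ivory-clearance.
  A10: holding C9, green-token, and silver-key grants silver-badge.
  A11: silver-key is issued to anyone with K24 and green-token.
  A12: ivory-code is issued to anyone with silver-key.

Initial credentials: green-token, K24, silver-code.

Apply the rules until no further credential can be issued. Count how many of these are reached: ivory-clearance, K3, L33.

0

ivory-clearance would need ivory-code and green-badge (A9), but green-badge is never granted.
No rule produces K3, and it is not given.
L33 would need green-badge, gold-token, and silver-key (A6), but green-badge is never granted.
None of the 3 are reached.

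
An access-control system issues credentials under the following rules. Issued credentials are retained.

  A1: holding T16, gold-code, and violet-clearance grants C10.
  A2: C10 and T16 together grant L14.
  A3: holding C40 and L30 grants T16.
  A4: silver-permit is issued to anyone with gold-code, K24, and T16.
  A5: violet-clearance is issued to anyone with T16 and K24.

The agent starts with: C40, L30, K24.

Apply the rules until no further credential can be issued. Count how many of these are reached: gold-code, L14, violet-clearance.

1

Holding C40 and L30 grants T16 (A3).
Holding T16 and K24 grants violet-clearance (A5).
No rule produces gold-code, and it is not given.
L14 would need C10 and T16 (A2), but C10 is never granted.
violet-clearance: reached.
Reached: violet-clearance — 1 of the 3.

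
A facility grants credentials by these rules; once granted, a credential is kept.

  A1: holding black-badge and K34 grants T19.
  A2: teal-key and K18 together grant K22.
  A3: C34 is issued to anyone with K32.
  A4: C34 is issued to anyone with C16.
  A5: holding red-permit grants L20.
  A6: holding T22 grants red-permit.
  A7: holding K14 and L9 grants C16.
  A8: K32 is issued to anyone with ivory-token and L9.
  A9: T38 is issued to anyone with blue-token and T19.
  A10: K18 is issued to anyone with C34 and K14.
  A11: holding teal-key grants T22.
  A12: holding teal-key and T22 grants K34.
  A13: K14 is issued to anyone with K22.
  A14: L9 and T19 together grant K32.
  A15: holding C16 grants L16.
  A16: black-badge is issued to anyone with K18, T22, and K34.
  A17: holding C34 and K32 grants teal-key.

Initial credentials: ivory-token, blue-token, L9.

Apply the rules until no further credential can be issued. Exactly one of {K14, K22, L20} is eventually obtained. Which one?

L20

Holding ivory-token and L9 grants K32 (A8).
Holding K32 grants C34 (A3).
Holding C34 and K32 grants teal-key (A17).
Holding teal-key grants T22 (A11).
Holding T22 grants red-permit (A6).
Holding red-permit grants L20 (A5).
K14 would need K22 (A13), but K22 is never granted. K22 would need teal-key and K18 (A2), but K18 is never granted.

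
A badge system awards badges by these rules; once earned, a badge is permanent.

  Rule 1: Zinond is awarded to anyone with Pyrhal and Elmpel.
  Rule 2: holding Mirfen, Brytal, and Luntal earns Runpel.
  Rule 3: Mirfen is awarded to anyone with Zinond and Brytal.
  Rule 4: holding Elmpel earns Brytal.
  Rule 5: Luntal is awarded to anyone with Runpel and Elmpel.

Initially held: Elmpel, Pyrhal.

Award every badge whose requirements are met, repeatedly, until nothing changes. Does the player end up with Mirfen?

Yes

With Elmpel, Brytal is earned (Rule 4).
With Pyrhal and Elmpel, Zinond is earned (Rule 1).
With Zinond and Brytal, Mirfen is earned (Rule 3).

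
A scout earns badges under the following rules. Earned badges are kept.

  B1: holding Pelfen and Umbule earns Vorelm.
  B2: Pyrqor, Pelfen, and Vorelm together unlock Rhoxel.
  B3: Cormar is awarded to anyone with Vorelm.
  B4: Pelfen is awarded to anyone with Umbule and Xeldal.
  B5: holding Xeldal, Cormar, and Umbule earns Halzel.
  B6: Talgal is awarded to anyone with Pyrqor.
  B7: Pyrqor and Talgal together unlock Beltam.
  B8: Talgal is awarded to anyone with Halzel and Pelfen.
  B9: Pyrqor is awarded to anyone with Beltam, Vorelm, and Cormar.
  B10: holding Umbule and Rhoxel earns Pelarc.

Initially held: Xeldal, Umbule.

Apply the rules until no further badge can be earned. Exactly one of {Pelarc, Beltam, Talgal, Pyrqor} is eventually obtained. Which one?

Talgal

With Umbule and Xeldal, Pelfen is earned (B4).
With Pelfen and Umbule, Vorelm is earned (B1).
With Vorelm, Cormar is earned (B3).
With Xeldal, Cormar, and Umbule, Halzel is earned (B5).
With Halzel and Pelfen, Talgal is earned (B8).
Beltam would need Pyrqor and Talgal (B7), but Pyrqor is never earned. Pelarc would need Umbule and Rhoxel (B10), but Rhoxel is never earned. Pyrqor would need Beltam, Vorelm, and Cormar (B9), but Beltam is never earned.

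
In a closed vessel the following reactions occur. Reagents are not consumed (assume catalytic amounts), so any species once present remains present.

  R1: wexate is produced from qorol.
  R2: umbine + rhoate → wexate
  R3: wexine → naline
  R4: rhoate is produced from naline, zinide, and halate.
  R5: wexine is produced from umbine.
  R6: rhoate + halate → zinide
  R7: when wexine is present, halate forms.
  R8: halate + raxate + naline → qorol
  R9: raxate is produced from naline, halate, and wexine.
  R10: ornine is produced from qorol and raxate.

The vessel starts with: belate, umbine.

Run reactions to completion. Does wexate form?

umbine present → wexine forms (R5).
wexine present → halate forms (R7).
wexine present → naline forms (R3).
naline, halate, and wexine present → raxate forms (R9).
halate, raxate, and naline present → qorol forms (R8).
qorol present → wexate forms (R1).

Yes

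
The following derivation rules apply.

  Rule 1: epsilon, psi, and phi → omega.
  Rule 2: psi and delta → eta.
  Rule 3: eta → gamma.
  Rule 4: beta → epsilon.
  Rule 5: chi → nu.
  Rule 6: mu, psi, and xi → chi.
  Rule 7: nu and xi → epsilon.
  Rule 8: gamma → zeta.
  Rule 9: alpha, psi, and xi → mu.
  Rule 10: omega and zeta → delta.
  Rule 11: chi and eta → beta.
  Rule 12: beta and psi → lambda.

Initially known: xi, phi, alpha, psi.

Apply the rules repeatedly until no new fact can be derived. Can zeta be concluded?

No

zeta would need gamma (Rule 8), but gamma is never established.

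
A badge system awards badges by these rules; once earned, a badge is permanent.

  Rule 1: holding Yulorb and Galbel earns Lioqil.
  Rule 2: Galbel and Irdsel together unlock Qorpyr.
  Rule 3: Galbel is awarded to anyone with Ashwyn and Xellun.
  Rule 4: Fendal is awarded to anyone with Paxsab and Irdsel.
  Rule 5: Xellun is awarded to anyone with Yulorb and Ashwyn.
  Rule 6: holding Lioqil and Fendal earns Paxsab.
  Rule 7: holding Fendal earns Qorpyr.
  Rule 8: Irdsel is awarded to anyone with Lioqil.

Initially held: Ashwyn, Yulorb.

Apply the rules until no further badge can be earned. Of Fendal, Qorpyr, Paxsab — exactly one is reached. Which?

Qorpyr

With Yulorb and Ashwyn, Xellun is earned (Rule 5).
With Ashwyn and Xellun, Galbel is earned (Rule 3).
With Yulorb and Galbel, Lioqil is earned (Rule 1).
With Lioqil, Irdsel is earned (Rule 8).
With Galbel and Irdsel, Qorpyr is earned (Rule 2).
Fendal would need Paxsab and Irdsel (Rule 4), but Paxsab is never earned. Paxsab would need Lioqil and Fendal (Rule 6), but Fendal is never earned.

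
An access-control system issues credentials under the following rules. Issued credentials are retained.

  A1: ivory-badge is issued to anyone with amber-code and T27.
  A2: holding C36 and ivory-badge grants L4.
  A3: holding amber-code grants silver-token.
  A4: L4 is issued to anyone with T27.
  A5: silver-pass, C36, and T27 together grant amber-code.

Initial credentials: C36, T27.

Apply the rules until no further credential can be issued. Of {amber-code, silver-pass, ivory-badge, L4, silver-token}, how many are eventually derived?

1

Holding T27 grants L4 (A4).
amber-code would need silver-pass, C36, and T27 (A5), but silver-pass is never granted.
No rule produces silver-pass, and it is not given.
ivory-badge would need amber-code and T27 (A1), but amber-code is never granted.
L4: reached.
silver-token would need amber-code (A3), but amber-code is never granted.
Reached: L4 — 1 of the 5.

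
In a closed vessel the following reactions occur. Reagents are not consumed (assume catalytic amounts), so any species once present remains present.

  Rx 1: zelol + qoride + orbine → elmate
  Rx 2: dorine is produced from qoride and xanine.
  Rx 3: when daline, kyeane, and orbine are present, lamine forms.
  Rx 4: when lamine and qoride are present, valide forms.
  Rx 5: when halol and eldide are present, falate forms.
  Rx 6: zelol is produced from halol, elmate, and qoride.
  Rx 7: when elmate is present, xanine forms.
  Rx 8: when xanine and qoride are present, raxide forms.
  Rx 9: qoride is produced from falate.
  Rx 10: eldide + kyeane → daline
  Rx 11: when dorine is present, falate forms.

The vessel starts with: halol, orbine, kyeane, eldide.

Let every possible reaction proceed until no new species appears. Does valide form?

halol and eldide present → falate forms (Rx 5).
eldide and kyeane present → daline forms (Rx 10).
daline, kyeane, and orbine present → lamine forms (Rx 3).
falate present → qoride forms (Rx 9).
lamine and qoride present → valide forms (Rx 4).

Yes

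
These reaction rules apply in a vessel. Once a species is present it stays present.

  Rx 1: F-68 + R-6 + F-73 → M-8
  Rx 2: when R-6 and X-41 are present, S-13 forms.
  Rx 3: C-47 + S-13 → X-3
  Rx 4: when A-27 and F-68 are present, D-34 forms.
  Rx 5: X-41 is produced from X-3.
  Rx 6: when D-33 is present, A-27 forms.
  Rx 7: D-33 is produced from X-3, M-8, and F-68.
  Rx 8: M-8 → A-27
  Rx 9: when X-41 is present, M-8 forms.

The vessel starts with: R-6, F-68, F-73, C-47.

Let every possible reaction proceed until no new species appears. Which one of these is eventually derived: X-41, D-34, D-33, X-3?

F-68, R-6, and F-73 present → M-8 forms (Rx 1).
M-8 present → A-27 forms (Rx 8).
A-27 and F-68 present → D-34 forms (Rx 4).
X-3 would need C-47 and S-13 (Rx 3), but S-13 never forms. D-33 would need X-3, M-8, and F-68 (Rx 7), but X-3 never forms. X-41 would need X-3 (Rx 5), but X-3 never forms.

D-34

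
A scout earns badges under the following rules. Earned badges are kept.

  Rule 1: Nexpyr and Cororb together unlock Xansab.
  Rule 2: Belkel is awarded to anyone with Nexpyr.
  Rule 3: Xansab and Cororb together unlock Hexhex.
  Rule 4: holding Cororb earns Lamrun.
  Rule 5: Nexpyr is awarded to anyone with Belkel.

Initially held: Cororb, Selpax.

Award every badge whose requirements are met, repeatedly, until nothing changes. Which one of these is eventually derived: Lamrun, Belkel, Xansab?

Lamrun

With Cororb, Lamrun is earned (Rule 4).
Xansab would need Nexpyr and Cororb (Rule 1), but Nexpyr is never earned. Belkel would need Nexpyr (Rule 2), but Nexpyr is never earned.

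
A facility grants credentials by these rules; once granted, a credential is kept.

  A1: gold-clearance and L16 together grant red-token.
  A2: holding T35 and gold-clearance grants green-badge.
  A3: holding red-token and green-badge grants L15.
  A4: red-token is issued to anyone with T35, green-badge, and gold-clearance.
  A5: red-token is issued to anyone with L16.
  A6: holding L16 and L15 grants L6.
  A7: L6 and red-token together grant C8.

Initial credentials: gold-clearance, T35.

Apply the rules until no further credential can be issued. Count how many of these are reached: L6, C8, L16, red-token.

1

Holding T35 and gold-clearance grants green-badge (A2).
Holding T35, green-badge, and gold-clearance grants red-token (A4).
L6 would need L16 and L15 (A6), but L16 is never granted.
C8 would need L6 and red-token (A7), but L6 is never granted.
No rule produces L16, and it is not given.
red-token: reached.
Reached: red-token — 1 of the 4.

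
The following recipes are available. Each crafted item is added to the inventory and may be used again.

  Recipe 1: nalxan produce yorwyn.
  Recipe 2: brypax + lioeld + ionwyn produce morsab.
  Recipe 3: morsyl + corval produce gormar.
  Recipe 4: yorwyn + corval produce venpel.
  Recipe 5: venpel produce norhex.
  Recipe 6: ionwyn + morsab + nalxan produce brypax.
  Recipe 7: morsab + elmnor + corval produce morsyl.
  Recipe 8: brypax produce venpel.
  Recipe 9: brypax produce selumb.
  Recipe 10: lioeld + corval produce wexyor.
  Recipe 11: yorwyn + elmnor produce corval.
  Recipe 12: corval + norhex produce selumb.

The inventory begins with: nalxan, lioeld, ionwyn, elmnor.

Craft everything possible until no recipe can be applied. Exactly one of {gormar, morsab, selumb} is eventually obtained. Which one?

nalxan → yorwyn (Recipe 1).
Using Recipe 11, yorwyn and elmnor make corval.
Using Recipe 4, yorwyn and corval make venpel.
Using Recipe 5, venpel makes norhex.
corval + norhex → selumb (Recipe 12).
morsab would need brypax, lioeld, and ionwyn (Recipe 2), but brypax is never obtained. gormar would need morsyl and corval (Recipe 3), but morsyl is never obtained.

selumb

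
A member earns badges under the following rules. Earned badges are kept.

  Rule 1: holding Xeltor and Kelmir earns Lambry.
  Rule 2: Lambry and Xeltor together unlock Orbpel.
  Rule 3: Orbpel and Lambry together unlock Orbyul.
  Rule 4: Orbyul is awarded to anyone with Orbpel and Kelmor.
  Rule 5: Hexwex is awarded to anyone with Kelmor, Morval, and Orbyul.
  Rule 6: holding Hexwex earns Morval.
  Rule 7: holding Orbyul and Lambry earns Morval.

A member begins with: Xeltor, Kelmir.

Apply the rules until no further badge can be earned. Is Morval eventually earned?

Yes

With Xeltor and Kelmir, Lambry is earned (Rule 1).
With Lambry and Xeltor, Orbpel is earned (Rule 2).
With Orbpel and Lambry, Orbyul is earned (Rule 3).
With Orbyul and Lambry, Morval is earned (Rule 7).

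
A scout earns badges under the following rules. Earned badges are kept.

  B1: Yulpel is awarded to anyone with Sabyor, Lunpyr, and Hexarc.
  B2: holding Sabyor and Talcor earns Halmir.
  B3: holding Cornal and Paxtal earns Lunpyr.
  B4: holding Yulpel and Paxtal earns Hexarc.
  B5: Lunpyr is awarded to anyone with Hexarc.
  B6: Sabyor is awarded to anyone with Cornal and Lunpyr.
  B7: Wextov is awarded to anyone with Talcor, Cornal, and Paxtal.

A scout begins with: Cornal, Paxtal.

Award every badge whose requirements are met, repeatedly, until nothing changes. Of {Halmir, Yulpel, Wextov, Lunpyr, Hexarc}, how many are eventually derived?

1

With Cornal and Paxtal, Lunpyr is earned (B3).
Halmir would need Sabyor and Talcor (B2), but Talcor is never earned.
Yulpel would need Sabyor, Lunpyr, and Hexarc (B1), but Hexarc is never earned.
Wextov would need Talcor, Cornal, and Paxtal (B7), but Talcor is never earned.
Lunpyr: reached.
Hexarc would need Yulpel and Paxtal (B4), but Yulpel is never earned.
Reached: Lunpyr — 1 of the 5.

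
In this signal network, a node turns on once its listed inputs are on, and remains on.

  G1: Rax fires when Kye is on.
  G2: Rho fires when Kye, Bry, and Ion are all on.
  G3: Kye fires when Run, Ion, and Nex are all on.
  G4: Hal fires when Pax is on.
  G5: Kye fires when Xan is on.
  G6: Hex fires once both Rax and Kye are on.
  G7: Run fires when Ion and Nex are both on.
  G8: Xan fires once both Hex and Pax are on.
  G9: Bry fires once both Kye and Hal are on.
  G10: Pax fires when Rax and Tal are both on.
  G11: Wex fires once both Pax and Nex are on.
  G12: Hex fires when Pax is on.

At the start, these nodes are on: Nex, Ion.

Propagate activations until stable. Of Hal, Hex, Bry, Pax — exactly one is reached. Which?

Ion and Nex are on, so Run fires (G7).
G3: Run, Ion, and Nex on → Kye on.
Kye is on, so Rax fires (G1).
G6: Rax and Kye on → Hex on.
Hal would need Pax (G4), but Pax never turns on. Pax would need Rax and Tal (G10), but Tal never turns on. Bry would need Kye and Hal (G9), but Hal never turns on.

Hex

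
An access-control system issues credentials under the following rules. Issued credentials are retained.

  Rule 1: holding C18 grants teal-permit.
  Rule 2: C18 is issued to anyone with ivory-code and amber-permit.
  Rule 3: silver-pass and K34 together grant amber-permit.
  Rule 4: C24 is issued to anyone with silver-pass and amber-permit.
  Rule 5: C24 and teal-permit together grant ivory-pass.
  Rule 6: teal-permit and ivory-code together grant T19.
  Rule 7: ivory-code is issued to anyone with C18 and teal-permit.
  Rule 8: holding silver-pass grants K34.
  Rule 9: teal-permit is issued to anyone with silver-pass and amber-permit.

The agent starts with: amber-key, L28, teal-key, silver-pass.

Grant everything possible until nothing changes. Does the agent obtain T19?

No

T19 would need teal-permit and ivory-code (Rule 6), but ivory-code is never granted.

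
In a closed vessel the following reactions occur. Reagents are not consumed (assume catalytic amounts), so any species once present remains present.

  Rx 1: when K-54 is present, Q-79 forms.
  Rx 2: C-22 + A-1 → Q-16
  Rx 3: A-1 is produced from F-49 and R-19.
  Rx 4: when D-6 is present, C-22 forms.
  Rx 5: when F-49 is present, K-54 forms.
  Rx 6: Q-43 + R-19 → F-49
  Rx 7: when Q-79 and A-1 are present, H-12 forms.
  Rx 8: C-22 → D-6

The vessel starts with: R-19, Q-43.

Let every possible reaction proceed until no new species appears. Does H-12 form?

Yes

Q-43 and R-19 present → F-49 forms (Rx 6).
F-49 present → K-54 forms (Rx 5).
F-49 and R-19 present → A-1 forms (Rx 3).
K-54 present → Q-79 forms (Rx 1).
Q-79 and A-1 present → H-12 forms (Rx 7).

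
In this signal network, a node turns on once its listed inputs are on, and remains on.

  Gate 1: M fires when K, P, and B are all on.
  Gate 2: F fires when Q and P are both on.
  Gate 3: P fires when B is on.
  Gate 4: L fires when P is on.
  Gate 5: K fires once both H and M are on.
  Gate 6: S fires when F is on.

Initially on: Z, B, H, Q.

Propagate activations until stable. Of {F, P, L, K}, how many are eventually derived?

3

Gate 3: B on → P on.
P is on, so L fires (Gate 4).
Q and P are on, so F fires (Gate 2).
F: reached.
P: reached.
L: reached.
K would need H and M (Gate 5), but M never turns on.
Reached: F, P, and L — 3 of the 4.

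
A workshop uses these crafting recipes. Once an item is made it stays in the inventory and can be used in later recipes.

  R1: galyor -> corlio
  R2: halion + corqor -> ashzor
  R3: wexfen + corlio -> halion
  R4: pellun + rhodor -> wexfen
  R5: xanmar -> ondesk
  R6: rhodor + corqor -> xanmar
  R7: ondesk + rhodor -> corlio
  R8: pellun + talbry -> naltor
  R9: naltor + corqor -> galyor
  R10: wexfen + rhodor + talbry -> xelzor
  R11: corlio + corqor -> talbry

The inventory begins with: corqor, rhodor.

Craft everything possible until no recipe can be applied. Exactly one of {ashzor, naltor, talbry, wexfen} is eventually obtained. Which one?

talbry

Using R6, rhodor and corqor make xanmar.
Using R5, xanmar makes ondesk.
Using R7, ondesk and rhodor make corlio.
Using R11, corlio and corqor make talbry.
wexfen would need pellun and rhodor (R4), but pellun is never obtained. ashzor would need halion and corqor (R2), but halion is never obtained. naltor would need pellun and talbry (R8), but pellun is never obtained.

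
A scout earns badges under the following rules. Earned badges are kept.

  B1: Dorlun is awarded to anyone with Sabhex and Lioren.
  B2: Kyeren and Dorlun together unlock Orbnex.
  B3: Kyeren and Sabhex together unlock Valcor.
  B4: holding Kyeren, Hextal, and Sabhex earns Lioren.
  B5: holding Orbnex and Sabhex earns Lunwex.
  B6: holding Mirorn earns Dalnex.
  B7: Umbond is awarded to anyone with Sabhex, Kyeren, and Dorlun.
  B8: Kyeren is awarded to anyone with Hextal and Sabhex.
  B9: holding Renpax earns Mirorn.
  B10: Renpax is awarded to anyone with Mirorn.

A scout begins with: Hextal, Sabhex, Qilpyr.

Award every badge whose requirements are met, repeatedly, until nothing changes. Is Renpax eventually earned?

No

Renpax would need Mirorn (B10), but Mirorn is never earned.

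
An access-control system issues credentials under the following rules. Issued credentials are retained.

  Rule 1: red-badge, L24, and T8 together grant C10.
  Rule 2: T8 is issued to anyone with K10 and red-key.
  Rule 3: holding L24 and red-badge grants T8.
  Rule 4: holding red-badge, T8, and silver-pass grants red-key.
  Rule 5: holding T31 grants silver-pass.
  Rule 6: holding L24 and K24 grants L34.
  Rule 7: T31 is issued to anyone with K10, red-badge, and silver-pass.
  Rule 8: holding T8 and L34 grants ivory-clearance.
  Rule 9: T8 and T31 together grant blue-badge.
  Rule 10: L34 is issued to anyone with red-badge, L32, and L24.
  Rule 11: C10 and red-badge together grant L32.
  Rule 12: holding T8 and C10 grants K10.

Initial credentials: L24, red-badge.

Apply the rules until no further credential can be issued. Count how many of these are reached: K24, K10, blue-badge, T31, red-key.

1

Holding L24 and red-badge grants T8 (Rule 3).
Holding red-badge, L24, and T8 grants C10 (Rule 1).
Holding T8 and C10 grants K10 (Rule 12).
No rule produces K24, and it is not given.
K10: reached.
blue-badge would need T8 and T31 (Rule 9), but T31 is never granted.
T31 would need K10, red-badge, and silver-pass (Rule 7), but silver-pass is never granted.
red-key would need red-badge, T8, and silver-pass (Rule 4), but silver-pass is never granted.
Reached: K10 — 1 of the 5.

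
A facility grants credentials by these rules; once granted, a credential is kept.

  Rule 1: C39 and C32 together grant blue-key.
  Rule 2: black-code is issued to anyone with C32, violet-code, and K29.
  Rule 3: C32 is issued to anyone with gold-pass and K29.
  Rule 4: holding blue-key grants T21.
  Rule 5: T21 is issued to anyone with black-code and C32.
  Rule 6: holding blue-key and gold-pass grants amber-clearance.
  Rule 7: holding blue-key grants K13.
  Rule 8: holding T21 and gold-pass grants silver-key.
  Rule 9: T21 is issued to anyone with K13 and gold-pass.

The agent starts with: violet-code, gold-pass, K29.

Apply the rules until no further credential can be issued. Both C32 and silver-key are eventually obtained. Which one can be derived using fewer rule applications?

C32

C32: Holding gold-pass and K29 grants C32 (Rule 3). [1 rule application]
silver-key: Holding gold-pass and K29 grants C32 (Rule 3). Holding C32, violet-code, and K29 grants black-code (Rule 2). Holding black-code and C32 grants T21 (Rule 5). Holding T21 and gold-pass grants silver-key (Rule 8). [4 rule applications]
C32 needs fewer.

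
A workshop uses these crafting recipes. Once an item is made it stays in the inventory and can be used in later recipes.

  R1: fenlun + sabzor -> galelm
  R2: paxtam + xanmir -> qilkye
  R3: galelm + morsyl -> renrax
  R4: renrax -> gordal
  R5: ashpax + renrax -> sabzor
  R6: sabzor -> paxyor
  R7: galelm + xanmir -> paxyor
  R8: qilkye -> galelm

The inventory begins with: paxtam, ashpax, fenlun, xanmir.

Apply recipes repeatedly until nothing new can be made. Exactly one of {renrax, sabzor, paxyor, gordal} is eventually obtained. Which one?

paxtam + xanmir -> qilkye (R2).
qilkye -> galelm (R8).
Using R7, galelm and xanmir make paxyor.
renrax would need galelm and morsyl (R3), but morsyl is never obtained. sabzor would need ashpax and renrax (R5), but renrax is never obtained. gordal would need renrax (R4), but renrax is never obtained.

paxyor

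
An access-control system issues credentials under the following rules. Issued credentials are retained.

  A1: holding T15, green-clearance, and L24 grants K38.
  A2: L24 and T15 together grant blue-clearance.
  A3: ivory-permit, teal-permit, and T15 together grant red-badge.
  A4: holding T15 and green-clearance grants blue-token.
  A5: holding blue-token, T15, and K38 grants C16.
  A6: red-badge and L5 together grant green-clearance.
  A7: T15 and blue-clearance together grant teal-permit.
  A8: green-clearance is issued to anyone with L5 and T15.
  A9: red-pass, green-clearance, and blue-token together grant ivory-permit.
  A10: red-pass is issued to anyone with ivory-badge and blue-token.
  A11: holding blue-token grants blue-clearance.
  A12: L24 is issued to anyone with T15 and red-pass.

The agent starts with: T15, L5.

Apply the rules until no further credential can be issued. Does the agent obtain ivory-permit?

ivory-permit would need red-pass, green-clearance, and blue-token (A9), but red-pass is never granted.

No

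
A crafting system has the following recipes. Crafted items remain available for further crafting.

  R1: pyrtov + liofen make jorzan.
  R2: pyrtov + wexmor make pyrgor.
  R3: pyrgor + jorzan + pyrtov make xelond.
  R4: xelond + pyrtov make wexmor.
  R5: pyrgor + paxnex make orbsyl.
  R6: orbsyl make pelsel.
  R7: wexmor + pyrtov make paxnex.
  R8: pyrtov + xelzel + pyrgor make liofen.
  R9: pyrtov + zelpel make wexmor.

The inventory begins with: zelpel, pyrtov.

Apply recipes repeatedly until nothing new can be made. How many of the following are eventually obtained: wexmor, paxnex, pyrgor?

Using R9, pyrtov and zelpel make wexmor.
wexmor + pyrtov → paxnex (R7).
Using R2, pyrtov and wexmor make pyrgor.
wexmor: reached.
paxnex: reached.
pyrgor: reached.
All 3 are reached.

3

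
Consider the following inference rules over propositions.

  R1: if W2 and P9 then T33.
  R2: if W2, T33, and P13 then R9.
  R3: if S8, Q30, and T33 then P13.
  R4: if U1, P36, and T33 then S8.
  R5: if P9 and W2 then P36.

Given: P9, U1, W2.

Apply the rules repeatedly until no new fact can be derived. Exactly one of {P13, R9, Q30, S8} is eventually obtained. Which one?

P9 and W2 hold, so P36 follows (R5).
From W2 and P9, R1 gives T33.
From U1, P36, and T33, R4 gives S8.
P13 would need S8, Q30, and T33 (R3), but Q30 is never established. No rule produces Q30, and it is not given. R9 would need W2, T33, and P13 (R2), but P13 is never established.

S8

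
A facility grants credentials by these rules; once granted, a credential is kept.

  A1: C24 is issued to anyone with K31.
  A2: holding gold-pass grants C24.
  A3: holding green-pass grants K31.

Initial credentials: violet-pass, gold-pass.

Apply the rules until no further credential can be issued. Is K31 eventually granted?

K31 would need green-pass (A3), but green-pass is never granted.

No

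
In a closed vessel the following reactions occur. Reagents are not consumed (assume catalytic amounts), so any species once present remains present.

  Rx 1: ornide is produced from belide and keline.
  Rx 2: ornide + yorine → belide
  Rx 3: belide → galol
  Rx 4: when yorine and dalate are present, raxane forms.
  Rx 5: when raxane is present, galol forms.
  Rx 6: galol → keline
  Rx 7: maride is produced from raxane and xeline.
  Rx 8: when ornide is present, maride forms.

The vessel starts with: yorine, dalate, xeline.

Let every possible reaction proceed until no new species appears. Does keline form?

yorine and dalate present → raxane forms (Rx 4).
raxane present → galol forms (Rx 5).
galol present → keline forms (Rx 6).

Yes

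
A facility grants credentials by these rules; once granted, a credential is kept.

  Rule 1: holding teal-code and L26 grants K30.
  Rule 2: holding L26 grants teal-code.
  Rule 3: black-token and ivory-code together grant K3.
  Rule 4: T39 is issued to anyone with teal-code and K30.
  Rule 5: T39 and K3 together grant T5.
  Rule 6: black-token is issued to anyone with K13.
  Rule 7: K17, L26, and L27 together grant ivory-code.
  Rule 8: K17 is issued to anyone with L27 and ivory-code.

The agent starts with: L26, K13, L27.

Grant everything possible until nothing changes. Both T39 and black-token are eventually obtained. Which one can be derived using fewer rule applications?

black-token: Holding K13 grants black-token (Rule 6). [1 rule application]
T39: Holding L26 grants teal-code (Rule 2). Holding teal-code and L26 grants K30 (Rule 1). Holding teal-code and K30 grants T39 (Rule 4). [3 rule applications]
black-token needs fewer.

black-token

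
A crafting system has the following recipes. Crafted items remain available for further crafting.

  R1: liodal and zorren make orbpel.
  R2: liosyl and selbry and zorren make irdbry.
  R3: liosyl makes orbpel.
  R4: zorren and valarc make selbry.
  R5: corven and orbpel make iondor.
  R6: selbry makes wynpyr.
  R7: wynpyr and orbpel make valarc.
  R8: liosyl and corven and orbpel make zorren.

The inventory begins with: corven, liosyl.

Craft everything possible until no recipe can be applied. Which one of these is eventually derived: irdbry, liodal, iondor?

liosyl → orbpel (R3).
Using R5, corven and orbpel make iondor.
No rule produces liodal, and it is not given. irdbry would need liosyl, selbry, and zorren (R2), but selbry is never obtained.

iondor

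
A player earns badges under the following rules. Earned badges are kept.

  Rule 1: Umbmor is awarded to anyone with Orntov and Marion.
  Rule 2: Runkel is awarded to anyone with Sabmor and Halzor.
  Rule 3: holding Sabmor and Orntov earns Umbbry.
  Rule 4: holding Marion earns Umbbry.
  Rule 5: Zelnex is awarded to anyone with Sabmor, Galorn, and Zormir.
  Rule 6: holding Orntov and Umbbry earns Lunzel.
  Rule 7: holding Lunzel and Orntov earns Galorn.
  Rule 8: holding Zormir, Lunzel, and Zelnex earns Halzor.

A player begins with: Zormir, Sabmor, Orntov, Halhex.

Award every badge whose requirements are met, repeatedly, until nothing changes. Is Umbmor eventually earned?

Umbmor would need Orntov and Marion (Rule 1), but Marion is never earned.

No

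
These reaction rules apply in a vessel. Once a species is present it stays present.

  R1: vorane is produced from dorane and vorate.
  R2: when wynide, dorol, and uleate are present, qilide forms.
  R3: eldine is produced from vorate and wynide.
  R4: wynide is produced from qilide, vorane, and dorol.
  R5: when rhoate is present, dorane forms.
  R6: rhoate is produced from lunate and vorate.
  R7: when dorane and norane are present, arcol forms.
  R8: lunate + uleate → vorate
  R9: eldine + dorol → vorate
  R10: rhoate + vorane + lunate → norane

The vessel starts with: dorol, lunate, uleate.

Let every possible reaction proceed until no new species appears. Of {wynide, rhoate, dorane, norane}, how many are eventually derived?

lunate and uleate present → vorate forms (R8).
lunate and vorate present → rhoate forms (R6).
rhoate present → dorane forms (R5).
dorane and vorate present → vorane forms (R1).
rhoate, vorane, and lunate present → norane forms (R10).
wynide would need qilide, vorane, and dorol (R4), but qilide never forms.
rhoate: reached.
dorane: reached.
norane: reached.
Reached: rhoate, dorane, and norane — 3 of the 4.

3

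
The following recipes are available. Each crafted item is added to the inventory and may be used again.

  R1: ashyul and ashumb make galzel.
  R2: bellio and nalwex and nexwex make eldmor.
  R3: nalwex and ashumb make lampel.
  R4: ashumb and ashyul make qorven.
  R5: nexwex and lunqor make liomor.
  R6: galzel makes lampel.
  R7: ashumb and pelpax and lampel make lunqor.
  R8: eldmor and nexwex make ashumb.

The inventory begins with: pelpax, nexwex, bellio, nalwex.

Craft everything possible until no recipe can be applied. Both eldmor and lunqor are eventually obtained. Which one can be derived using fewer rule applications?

eldmor: Using R2, bellio, nalwex, and nexwex make eldmor. [1 rule application]
lunqor: Using R2, bellio, nalwex, and nexwex make eldmor. Using R8, eldmor and nexwex make ashumb. nalwex and ashumb → lampel (R3). ashumb and pelpax and lampel → lunqor (R7). [4 rule applications]
eldmor needs fewer.

eldmor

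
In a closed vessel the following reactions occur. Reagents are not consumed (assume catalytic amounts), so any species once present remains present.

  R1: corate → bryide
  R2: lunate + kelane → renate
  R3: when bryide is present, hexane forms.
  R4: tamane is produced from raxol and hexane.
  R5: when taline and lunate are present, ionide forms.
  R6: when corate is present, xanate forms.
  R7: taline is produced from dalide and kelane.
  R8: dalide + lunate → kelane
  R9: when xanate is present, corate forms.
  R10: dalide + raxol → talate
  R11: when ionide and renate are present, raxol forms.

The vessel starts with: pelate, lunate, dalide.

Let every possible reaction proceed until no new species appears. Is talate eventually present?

dalide and lunate present → kelane forms (R8).
dalide and kelane present → taline forms (R7).
lunate and kelane present → renate forms (R2).
taline and lunate present → ionide forms (R5).
ionide and renate present → raxol forms (R11).
dalide and raxol present → talate forms (R10).

Yes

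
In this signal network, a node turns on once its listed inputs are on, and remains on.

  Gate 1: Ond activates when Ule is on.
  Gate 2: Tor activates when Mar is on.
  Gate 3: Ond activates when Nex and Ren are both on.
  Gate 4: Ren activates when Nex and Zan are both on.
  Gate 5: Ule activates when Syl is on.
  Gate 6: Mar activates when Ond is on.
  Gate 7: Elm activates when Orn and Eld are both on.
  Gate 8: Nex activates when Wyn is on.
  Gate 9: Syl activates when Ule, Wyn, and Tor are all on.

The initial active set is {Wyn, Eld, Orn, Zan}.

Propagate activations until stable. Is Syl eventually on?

Syl would need Ule, Wyn, and Tor (Gate 9), but Ule never turns on.

No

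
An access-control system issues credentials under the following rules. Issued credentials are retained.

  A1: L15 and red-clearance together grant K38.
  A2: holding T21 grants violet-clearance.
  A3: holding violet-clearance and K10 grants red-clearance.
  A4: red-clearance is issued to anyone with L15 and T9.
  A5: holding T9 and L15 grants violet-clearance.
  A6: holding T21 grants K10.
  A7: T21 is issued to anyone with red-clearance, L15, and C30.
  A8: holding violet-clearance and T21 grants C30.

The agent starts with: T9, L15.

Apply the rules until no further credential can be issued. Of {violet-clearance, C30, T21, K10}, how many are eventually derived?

1

Holding T9 and L15 grants violet-clearance (A5).
violet-clearance: reached.
C30 would need violet-clearance and T21 (A8), but T21 is never granted.
T21 would need red-clearance, L15, and C30 (A7), but C30 is never granted.
K10 would need T21 (A6), but T21 is never granted.
Reached: violet-clearance — 1 of the 4.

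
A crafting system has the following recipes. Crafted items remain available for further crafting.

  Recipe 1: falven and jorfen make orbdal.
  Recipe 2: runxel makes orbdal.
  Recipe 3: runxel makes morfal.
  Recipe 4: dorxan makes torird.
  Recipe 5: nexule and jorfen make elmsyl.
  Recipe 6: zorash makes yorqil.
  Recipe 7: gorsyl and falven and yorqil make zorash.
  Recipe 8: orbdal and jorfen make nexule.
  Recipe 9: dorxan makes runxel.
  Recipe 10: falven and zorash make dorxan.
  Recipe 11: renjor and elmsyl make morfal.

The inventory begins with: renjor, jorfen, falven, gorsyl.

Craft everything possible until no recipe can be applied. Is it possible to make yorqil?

No

yorqil would need zorash (Recipe 6), but zorash is never obtained.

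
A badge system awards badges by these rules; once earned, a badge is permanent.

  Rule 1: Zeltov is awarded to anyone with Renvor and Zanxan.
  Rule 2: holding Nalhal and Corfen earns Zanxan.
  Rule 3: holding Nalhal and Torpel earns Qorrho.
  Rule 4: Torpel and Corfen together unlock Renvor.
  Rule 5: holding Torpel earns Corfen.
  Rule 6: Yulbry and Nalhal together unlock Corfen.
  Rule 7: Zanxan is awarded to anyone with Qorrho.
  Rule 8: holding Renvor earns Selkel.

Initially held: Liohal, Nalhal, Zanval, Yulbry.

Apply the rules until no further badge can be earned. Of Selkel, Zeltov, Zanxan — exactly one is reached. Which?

With Yulbry and Nalhal, Corfen is earned (Rule 6).
With Nalhal and Corfen, Zanxan is earned (Rule 2).
Selkel would need Renvor (Rule 8), but Renvor is never earned. Zeltov would need Renvor and Zanxan (Rule 1), but Renvor is never earned.

Zanxan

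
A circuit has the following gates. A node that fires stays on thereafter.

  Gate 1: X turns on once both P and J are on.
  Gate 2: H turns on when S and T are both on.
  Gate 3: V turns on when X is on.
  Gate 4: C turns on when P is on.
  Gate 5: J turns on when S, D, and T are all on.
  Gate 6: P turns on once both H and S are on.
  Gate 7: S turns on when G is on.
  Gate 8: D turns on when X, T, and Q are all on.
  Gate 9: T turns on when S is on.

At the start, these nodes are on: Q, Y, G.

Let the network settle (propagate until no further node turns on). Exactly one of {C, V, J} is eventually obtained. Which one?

C

G is on, so S turns on (Gate 7).
S is on, so T turns on (Gate 9).
Gate 2: S and T on → H on.
H and S are on, so P turns on (Gate 6).
P is on, so C turns on (Gate 4).
V would need X (Gate 3), but X never turns on. J would need S, D, and T (Gate 5), but D never turns on.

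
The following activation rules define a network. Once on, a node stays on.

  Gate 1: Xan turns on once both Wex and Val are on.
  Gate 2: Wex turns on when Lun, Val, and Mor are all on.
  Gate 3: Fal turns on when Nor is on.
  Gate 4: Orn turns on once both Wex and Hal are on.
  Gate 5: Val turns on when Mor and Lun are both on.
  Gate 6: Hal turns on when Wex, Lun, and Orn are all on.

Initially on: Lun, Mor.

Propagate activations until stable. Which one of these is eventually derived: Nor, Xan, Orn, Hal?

Xan

Gate 5: Mor and Lun on → Val on.
Gate 2: Lun, Val, and Mor on → Wex on.
Wex and Val are on, so Xan turns on (Gate 1).
Hal would need Wex, Lun, and Orn (Gate 6), but Orn never turns on. Orn would need Wex and Hal (Gate 4), but Hal never turns on. No rule produces Nor, and it is not given.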